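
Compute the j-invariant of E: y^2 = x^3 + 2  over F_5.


Delta = -16(4 a^3 + 27 b^2) mod 5 = 2
-1728 * (4 a)^3 = -1728 * (4*0)^3 mod 5 = 0
j = 0 * 2^(-1) mod 5 = 0

j = 0 (mod 5)


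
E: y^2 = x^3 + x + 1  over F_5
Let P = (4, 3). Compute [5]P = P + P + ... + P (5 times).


k = 5 = 101_2 (binary, LSB first: 101)
Double-and-add from P = (4, 3):
  bit 0 = 1: acc = O + (4, 3) = (4, 3)
  bit 1 = 0: acc unchanged = (4, 3)
  bit 2 = 1: acc = (4, 3) + (0, 1) = (0, 4)

5P = (0, 4)


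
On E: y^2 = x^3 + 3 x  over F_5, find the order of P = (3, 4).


Compute successive multiples of P until we hit O:
  1P = (3, 4)
  2P = (4, 1)
  3P = (2, 3)
  4P = (1, 3)
  5P = (0, 0)
  6P = (1, 2)
  7P = (2, 2)
  8P = (4, 4)
  ... (continuing to 10P)
  10P = O

ord(P) = 10


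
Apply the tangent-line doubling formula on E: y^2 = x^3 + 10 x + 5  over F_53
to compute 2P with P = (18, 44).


Doubling: s = (3 x1^2 + a) / (2 y1)
s = (3*18^2 + 10) / (2*44) mod 53 = 22
x3 = s^2 - 2 x1 mod 53 = 22^2 - 2*18 = 24
y3 = s (x1 - x3) - y1 mod 53 = 22 * (18 - 24) - 44 = 36

2P = (24, 36)


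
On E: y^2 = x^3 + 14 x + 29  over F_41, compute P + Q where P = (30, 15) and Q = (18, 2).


P != Q, so use the chord formula.
s = (y2 - y1) / (x2 - x1) = (28) / (29) mod 41 = 25
x3 = s^2 - x1 - x2 mod 41 = 25^2 - 30 - 18 = 3
y3 = s (x1 - x3) - y1 mod 41 = 25 * (30 - 3) - 15 = 4

P + Q = (3, 4)


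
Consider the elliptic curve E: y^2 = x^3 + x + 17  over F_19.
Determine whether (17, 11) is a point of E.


Check whether y^2 = x^3 + 1 x + 17 (mod 19) for (x, y) = (17, 11).
LHS: y^2 = 11^2 mod 19 = 7
RHS: x^3 + 1 x + 17 = 17^3 + 1*17 + 17 mod 19 = 7
LHS = RHS

Yes, on the curve


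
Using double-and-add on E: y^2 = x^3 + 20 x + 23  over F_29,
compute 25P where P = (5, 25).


k = 25 = 11001_2 (binary, LSB first: 10011)
Double-and-add from P = (5, 25):
  bit 0 = 1: acc = O + (5, 25) = (5, 25)
  bit 1 = 0: acc unchanged = (5, 25)
  bit 2 = 0: acc unchanged = (5, 25)
  bit 3 = 1: acc = (5, 25) + (10, 18) = (9, 27)
  bit 4 = 1: acc = (9, 27) + (25, 13) = (8, 12)

25P = (8, 12)


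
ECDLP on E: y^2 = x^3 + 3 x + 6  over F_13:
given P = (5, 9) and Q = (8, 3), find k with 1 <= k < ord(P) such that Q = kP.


Enumerate multiples of P until we hit Q = (8, 3):
  1P = (5, 9)
  2P = (3, 4)
  3P = (8, 3)
Match found at i = 3.

k = 3


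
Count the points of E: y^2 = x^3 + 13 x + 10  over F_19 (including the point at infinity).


For each x in F_19, count y with y^2 = x^3 + 13 x + 10 mod 19:
  x = 1: RHS = 5, y in [9, 10]  -> 2 point(s)
  x = 2: RHS = 6, y in [5, 14]  -> 2 point(s)
  x = 3: RHS = 0, y in [0]  -> 1 point(s)
  x = 6: RHS = 0, y in [0]  -> 1 point(s)
  x = 7: RHS = 7, y in [8, 11]  -> 2 point(s)
  x = 9: RHS = 1, y in [1, 18]  -> 2 point(s)
  x = 10: RHS = 0, y in [0]  -> 1 point(s)
  x = 13: RHS = 1, y in [1, 18]  -> 2 point(s)
  x = 16: RHS = 1, y in [1, 18]  -> 2 point(s)
Affine points: 15. Add the point at infinity: total = 16.

#E(F_19) = 16


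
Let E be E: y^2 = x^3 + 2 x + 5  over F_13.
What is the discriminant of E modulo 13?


4 a^3 + 27 b^2 = 4*2^3 + 27*5^2 = 32 + 675 = 707
Delta = -16 * (707) = -11312
Delta mod 13 = 11

Delta = 11 (mod 13)


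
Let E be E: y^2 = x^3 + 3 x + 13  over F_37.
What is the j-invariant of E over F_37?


Delta = -16(4 a^3 + 27 b^2) mod 37 = 4
-1728 * (4 a)^3 = -1728 * (4*3)^3 mod 37 = 27
j = 27 * 4^(-1) mod 37 = 16

j = 16 (mod 37)


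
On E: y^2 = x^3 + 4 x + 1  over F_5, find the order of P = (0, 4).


Compute successive multiples of P until we hit O:
  1P = (0, 4)
  2P = (4, 4)
  3P = (1, 1)
  4P = (3, 0)
  5P = (1, 4)
  6P = (4, 1)
  7P = (0, 1)
  8P = O

ord(P) = 8


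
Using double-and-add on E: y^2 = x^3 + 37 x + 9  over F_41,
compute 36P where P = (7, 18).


k = 36 = 100100_2 (binary, LSB first: 001001)
Double-and-add from P = (7, 18):
  bit 0 = 0: acc unchanged = O
  bit 1 = 0: acc unchanged = O
  bit 2 = 1: acc = O + (16, 33) = (16, 33)
  bit 3 = 0: acc unchanged = (16, 33)
  bit 4 = 0: acc unchanged = (16, 33)
  bit 5 = 1: acc = (16, 33) + (37, 17) = (28, 23)

36P = (28, 23)


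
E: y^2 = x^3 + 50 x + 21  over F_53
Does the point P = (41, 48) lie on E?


Check whether y^2 = x^3 + 50 x + 21 (mod 53) for (x, y) = (41, 48).
LHS: y^2 = 48^2 mod 53 = 25
RHS: x^3 + 50 x + 21 = 41^3 + 50*41 + 21 mod 53 = 25
LHS = RHS

Yes, on the curve


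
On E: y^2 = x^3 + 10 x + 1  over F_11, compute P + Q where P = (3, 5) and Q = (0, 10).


P != Q, so use the chord formula.
s = (y2 - y1) / (x2 - x1) = (5) / (8) mod 11 = 2
x3 = s^2 - x1 - x2 mod 11 = 2^2 - 3 - 0 = 1
y3 = s (x1 - x3) - y1 mod 11 = 2 * (3 - 1) - 5 = 10

P + Q = (1, 10)


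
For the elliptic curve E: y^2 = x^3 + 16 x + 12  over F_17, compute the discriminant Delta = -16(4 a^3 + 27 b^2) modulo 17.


4 a^3 + 27 b^2 = 4*16^3 + 27*12^2 = 16384 + 3888 = 20272
Delta = -16 * (20272) = -324352
Delta mod 17 = 8

Delta = 8 (mod 17)


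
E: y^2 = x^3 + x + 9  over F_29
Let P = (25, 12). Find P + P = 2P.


Doubling: s = (3 x1^2 + a) / (2 y1)
s = (3*25^2 + 1) / (2*12) mod 29 = 25
x3 = s^2 - 2 x1 mod 29 = 25^2 - 2*25 = 24
y3 = s (x1 - x3) - y1 mod 29 = 25 * (25 - 24) - 12 = 13

2P = (24, 13)


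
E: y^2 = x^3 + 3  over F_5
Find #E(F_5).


For each x in F_5, count y with y^2 = x^3 + 0 x + 3 mod 5:
  x = 1: RHS = 4, y in [2, 3]  -> 2 point(s)
  x = 2: RHS = 1, y in [1, 4]  -> 2 point(s)
  x = 3: RHS = 0, y in [0]  -> 1 point(s)
Affine points: 5. Add the point at infinity: total = 6.

#E(F_5) = 6


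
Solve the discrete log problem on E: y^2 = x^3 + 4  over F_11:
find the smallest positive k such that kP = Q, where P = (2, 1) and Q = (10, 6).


Enumerate multiples of P until we hit Q = (10, 6):
  1P = (2, 1)
  2P = (10, 6)
Match found at i = 2.

k = 2


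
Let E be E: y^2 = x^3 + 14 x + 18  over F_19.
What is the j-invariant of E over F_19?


Delta = -16(4 a^3 + 27 b^2) mod 19 = 6
-1728 * (4 a)^3 = -1728 * (4*14)^3 mod 19 = 18
j = 18 * 6^(-1) mod 19 = 3

j = 3 (mod 19)


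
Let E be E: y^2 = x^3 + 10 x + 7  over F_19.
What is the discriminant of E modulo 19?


4 a^3 + 27 b^2 = 4*10^3 + 27*7^2 = 4000 + 1323 = 5323
Delta = -16 * (5323) = -85168
Delta mod 19 = 9

Delta = 9 (mod 19)


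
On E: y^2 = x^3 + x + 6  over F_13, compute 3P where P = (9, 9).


k = 3 = 11_2 (binary, LSB first: 11)
Double-and-add from P = (9, 9):
  bit 0 = 1: acc = O + (9, 9) = (9, 9)
  bit 1 = 1: acc = (9, 9) + (12, 11) = (4, 3)

3P = (4, 3)


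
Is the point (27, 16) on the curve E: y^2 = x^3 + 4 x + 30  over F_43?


Check whether y^2 = x^3 + 4 x + 30 (mod 43) for (x, y) = (27, 16).
LHS: y^2 = 16^2 mod 43 = 41
RHS: x^3 + 4 x + 30 = 27^3 + 4*27 + 30 mod 43 = 41
LHS = RHS

Yes, on the curve


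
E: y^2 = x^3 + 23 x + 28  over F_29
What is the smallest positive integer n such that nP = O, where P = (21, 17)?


Compute successive multiples of P until we hit O:
  1P = (21, 17)
  2P = (9, 6)
  3P = (23, 15)
  4P = (15, 6)
  5P = (2, 13)
  6P = (5, 23)
  7P = (19, 4)
  8P = (24, 7)
  ... (continuing to 35P)
  35P = O

ord(P) = 35


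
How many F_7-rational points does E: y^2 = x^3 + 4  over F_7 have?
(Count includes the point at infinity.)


For each x in F_7, count y with y^2 = x^3 + 0 x + 4 mod 7:
  x = 0: RHS = 4, y in [2, 5]  -> 2 point(s)
Affine points: 2. Add the point at infinity: total = 3.

#E(F_7) = 3


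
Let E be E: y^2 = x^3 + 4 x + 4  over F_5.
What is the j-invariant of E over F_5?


Delta = -16(4 a^3 + 27 b^2) mod 5 = 2
-1728 * (4 a)^3 = -1728 * (4*4)^3 mod 5 = 2
j = 2 * 2^(-1) mod 5 = 1

j = 1 (mod 5)


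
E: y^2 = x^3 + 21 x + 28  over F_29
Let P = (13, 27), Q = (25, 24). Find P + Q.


P != Q, so use the chord formula.
s = (y2 - y1) / (x2 - x1) = (26) / (12) mod 29 = 7
x3 = s^2 - x1 - x2 mod 29 = 7^2 - 13 - 25 = 11
y3 = s (x1 - x3) - y1 mod 29 = 7 * (13 - 11) - 27 = 16

P + Q = (11, 16)


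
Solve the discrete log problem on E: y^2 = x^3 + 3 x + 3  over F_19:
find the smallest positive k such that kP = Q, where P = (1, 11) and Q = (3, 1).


Enumerate multiples of P until we hit Q = (3, 1):
  1P = (1, 11)
  2P = (2, 6)
  3P = (3, 18)
  4P = (13, 4)
  5P = (6, 3)
  6P = (10, 11)
  7P = (8, 8)
  8P = (16, 9)
  9P = (7, 5)
  10P = (12, 0)
  11P = (7, 14)
  12P = (16, 10)
  13P = (8, 11)
  14P = (10, 8)
  15P = (6, 16)
  16P = (13, 15)
  17P = (3, 1)
Match found at i = 17.

k = 17


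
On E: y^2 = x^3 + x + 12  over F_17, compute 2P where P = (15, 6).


Doubling: s = (3 x1^2 + a) / (2 y1)
s = (3*15^2 + 1) / (2*6) mod 17 = 11
x3 = s^2 - 2 x1 mod 17 = 11^2 - 2*15 = 6
y3 = s (x1 - x3) - y1 mod 17 = 11 * (15 - 6) - 6 = 8

2P = (6, 8)


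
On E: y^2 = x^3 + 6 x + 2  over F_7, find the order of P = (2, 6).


Compute successive multiples of P until we hit O:
  1P = (2, 6)
  2P = (0, 4)
  3P = (6, 4)
  4P = (1, 4)
  5P = (1, 3)
  6P = (6, 3)
  7P = (0, 3)
  8P = (2, 1)
  ... (continuing to 9P)
  9P = O

ord(P) = 9


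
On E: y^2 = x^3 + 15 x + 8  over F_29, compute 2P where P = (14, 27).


Doubling: s = (3 x1^2 + a) / (2 y1)
s = (3*14^2 + 15) / (2*27) mod 29 = 16
x3 = s^2 - 2 x1 mod 29 = 16^2 - 2*14 = 25
y3 = s (x1 - x3) - y1 mod 29 = 16 * (14 - 25) - 27 = 0

2P = (25, 0)


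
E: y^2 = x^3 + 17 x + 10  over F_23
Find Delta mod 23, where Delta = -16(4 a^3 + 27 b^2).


4 a^3 + 27 b^2 = 4*17^3 + 27*10^2 = 19652 + 2700 = 22352
Delta = -16 * (22352) = -357632
Delta mod 23 = 18

Delta = 18 (mod 23)


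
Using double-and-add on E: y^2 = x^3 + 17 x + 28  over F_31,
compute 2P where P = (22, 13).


k = 2 = 10_2 (binary, LSB first: 01)
Double-and-add from P = (22, 13):
  bit 0 = 0: acc unchanged = O
  bit 1 = 1: acc = O + (25, 19) = (25, 19)

2P = (25, 19)


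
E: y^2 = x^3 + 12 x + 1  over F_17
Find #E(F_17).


For each x in F_17, count y with y^2 = x^3 + 12 x + 1 mod 17:
  x = 0: RHS = 1, y in [1, 16]  -> 2 point(s)
  x = 2: RHS = 16, y in [4, 13]  -> 2 point(s)
  x = 3: RHS = 13, y in [8, 9]  -> 2 point(s)
  x = 5: RHS = 16, y in [4, 13]  -> 2 point(s)
  x = 6: RHS = 0, y in [0]  -> 1 point(s)
  x = 10: RHS = 16, y in [4, 13]  -> 2 point(s)
  x = 11: RHS = 2, y in [6, 11]  -> 2 point(s)
  x = 13: RHS = 8, y in [5, 12]  -> 2 point(s)
Affine points: 15. Add the point at infinity: total = 16.

#E(F_17) = 16


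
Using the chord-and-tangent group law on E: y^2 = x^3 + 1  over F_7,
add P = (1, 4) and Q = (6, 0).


P != Q, so use the chord formula.
s = (y2 - y1) / (x2 - x1) = (3) / (5) mod 7 = 2
x3 = s^2 - x1 - x2 mod 7 = 2^2 - 1 - 6 = 4
y3 = s (x1 - x3) - y1 mod 7 = 2 * (1 - 4) - 4 = 4

P + Q = (4, 4)


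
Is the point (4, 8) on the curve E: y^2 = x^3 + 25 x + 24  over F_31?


Check whether y^2 = x^3 + 25 x + 24 (mod 31) for (x, y) = (4, 8).
LHS: y^2 = 8^2 mod 31 = 2
RHS: x^3 + 25 x + 24 = 4^3 + 25*4 + 24 mod 31 = 2
LHS = RHS

Yes, on the curve


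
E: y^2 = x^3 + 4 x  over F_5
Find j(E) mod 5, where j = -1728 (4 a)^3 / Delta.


Delta = -16(4 a^3 + 27 b^2) mod 5 = 4
-1728 * (4 a)^3 = -1728 * (4*4)^3 mod 5 = 2
j = 2 * 4^(-1) mod 5 = 3

j = 3 (mod 5)


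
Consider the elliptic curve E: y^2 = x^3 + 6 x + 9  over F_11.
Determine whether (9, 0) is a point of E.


Check whether y^2 = x^3 + 6 x + 9 (mod 11) for (x, y) = (9, 0).
LHS: y^2 = 0^2 mod 11 = 0
RHS: x^3 + 6 x + 9 = 9^3 + 6*9 + 9 mod 11 = 0
LHS = RHS

Yes, on the curve


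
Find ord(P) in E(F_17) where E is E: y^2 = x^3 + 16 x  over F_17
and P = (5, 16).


Compute successive multiples of P until we hit O:
  1P = (5, 16)
  2P = (16, 0)
  3P = (5, 1)
  4P = O

ord(P) = 4


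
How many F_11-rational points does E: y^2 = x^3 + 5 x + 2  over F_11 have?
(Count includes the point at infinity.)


For each x in F_11, count y with y^2 = x^3 + 5 x + 2 mod 11:
  x = 2: RHS = 9, y in [3, 8]  -> 2 point(s)
  x = 3: RHS = 0, y in [0]  -> 1 point(s)
  x = 4: RHS = 9, y in [3, 8]  -> 2 point(s)
  x = 5: RHS = 9, y in [3, 8]  -> 2 point(s)
  x = 8: RHS = 4, y in [2, 9]  -> 2 point(s)
Affine points: 9. Add the point at infinity: total = 10.

#E(F_11) = 10


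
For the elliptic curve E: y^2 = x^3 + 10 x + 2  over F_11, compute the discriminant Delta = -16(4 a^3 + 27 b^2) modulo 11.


4 a^3 + 27 b^2 = 4*10^3 + 27*2^2 = 4000 + 108 = 4108
Delta = -16 * (4108) = -65728
Delta mod 11 = 8

Delta = 8 (mod 11)


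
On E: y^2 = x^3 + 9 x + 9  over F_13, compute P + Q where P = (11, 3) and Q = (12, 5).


P != Q, so use the chord formula.
s = (y2 - y1) / (x2 - x1) = (2) / (1) mod 13 = 2
x3 = s^2 - x1 - x2 mod 13 = 2^2 - 11 - 12 = 7
y3 = s (x1 - x3) - y1 mod 13 = 2 * (11 - 7) - 3 = 5

P + Q = (7, 5)


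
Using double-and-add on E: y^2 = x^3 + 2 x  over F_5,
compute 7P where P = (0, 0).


k = 7 = 111_2 (binary, LSB first: 111)
Double-and-add from P = (0, 0):
  bit 0 = 1: acc = O + (0, 0) = (0, 0)
  bit 1 = 1: acc = (0, 0) + O = (0, 0)
  bit 2 = 1: acc = (0, 0) + O = (0, 0)

7P = (0, 0)


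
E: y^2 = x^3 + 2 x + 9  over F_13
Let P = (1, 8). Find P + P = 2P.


Doubling: s = (3 x1^2 + a) / (2 y1)
s = (3*1^2 + 2) / (2*8) mod 13 = 6
x3 = s^2 - 2 x1 mod 13 = 6^2 - 2*1 = 8
y3 = s (x1 - x3) - y1 mod 13 = 6 * (1 - 8) - 8 = 2

2P = (8, 2)


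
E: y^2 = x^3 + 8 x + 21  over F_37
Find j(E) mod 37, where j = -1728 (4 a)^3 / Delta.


Delta = -16(4 a^3 + 27 b^2) mod 37 = 15
-1728 * (4 a)^3 = -1728 * (4*8)^3 mod 37 = 31
j = 31 * 15^(-1) mod 37 = 7

j = 7 (mod 37)


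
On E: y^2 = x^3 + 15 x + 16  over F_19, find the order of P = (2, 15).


Compute successive multiples of P until we hit O:
  1P = (2, 15)
  2P = (16, 18)
  3P = (12, 10)
  4P = (10, 8)
  5P = (14, 5)
  6P = (0, 15)
  7P = (17, 4)
  8P = (4, 8)
  ... (continuing to 26P)
  26P = O

ord(P) = 26


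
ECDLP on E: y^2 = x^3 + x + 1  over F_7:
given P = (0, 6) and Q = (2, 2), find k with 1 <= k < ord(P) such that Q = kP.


Enumerate multiples of P until we hit Q = (2, 2):
  1P = (0, 6)
  2P = (2, 2)
Match found at i = 2.

k = 2


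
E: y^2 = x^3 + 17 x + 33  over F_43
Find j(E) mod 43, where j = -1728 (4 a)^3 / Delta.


Delta = -16(4 a^3 + 27 b^2) mod 43 = 42
-1728 * (4 a)^3 = -1728 * (4*17)^3 mod 43 = 1
j = 1 * 42^(-1) mod 43 = 42

j = 42 (mod 43)


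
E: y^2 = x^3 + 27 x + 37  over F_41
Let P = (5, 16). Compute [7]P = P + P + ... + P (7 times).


k = 7 = 111_2 (binary, LSB first: 111)
Double-and-add from P = (5, 16):
  bit 0 = 1: acc = O + (5, 16) = (5, 16)
  bit 1 = 1: acc = (5, 16) + (0, 23) = (15, 39)
  bit 2 = 1: acc = (15, 39) + (39, 37) = (30, 34)

7P = (30, 34)


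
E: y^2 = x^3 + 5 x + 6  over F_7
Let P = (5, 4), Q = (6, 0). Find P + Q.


P != Q, so use the chord formula.
s = (y2 - y1) / (x2 - x1) = (3) / (1) mod 7 = 3
x3 = s^2 - x1 - x2 mod 7 = 3^2 - 5 - 6 = 5
y3 = s (x1 - x3) - y1 mod 7 = 3 * (5 - 5) - 4 = 3

P + Q = (5, 3)


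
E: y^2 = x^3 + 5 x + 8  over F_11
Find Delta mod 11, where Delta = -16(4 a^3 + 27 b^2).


4 a^3 + 27 b^2 = 4*5^3 + 27*8^2 = 500 + 1728 = 2228
Delta = -16 * (2228) = -35648
Delta mod 11 = 3

Delta = 3 (mod 11)


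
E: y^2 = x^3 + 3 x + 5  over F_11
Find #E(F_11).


For each x in F_11, count y with y^2 = x^3 + 3 x + 5 mod 11:
  x = 0: RHS = 5, y in [4, 7]  -> 2 point(s)
  x = 1: RHS = 9, y in [3, 8]  -> 2 point(s)
  x = 4: RHS = 4, y in [2, 9]  -> 2 point(s)
  x = 10: RHS = 1, y in [1, 10]  -> 2 point(s)
Affine points: 8. Add the point at infinity: total = 9.

#E(F_11) = 9


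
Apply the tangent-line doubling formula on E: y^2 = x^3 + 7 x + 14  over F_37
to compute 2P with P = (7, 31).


Doubling: s = (3 x1^2 + a) / (2 y1)
s = (3*7^2 + 7) / (2*31) mod 37 = 18
x3 = s^2 - 2 x1 mod 37 = 18^2 - 2*7 = 14
y3 = s (x1 - x3) - y1 mod 37 = 18 * (7 - 14) - 31 = 28

2P = (14, 28)


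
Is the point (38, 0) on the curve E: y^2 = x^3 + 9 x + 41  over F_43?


Check whether y^2 = x^3 + 9 x + 41 (mod 43) for (x, y) = (38, 0).
LHS: y^2 = 0^2 mod 43 = 0
RHS: x^3 + 9 x + 41 = 38^3 + 9*38 + 41 mod 43 = 0
LHS = RHS

Yes, on the curve


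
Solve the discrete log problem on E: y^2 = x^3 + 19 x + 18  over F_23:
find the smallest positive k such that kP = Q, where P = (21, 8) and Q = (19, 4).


Enumerate multiples of P until we hit Q = (19, 4):
  1P = (21, 8)
  2P = (10, 9)
  3P = (19, 19)
  4P = (19, 4)
Match found at i = 4.

k = 4


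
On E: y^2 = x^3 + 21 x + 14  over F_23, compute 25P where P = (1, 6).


k = 25 = 11001_2 (binary, LSB first: 10011)
Double-and-add from P = (1, 6):
  bit 0 = 1: acc = O + (1, 6) = (1, 6)
  bit 1 = 0: acc unchanged = (1, 6)
  bit 2 = 0: acc unchanged = (1, 6)
  bit 3 = 1: acc = (1, 6) + (3, 14) = (12, 19)
  bit 4 = 1: acc = (12, 19) + (19, 21) = (1, 17)

25P = (1, 17)


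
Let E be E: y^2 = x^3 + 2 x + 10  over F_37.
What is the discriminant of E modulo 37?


4 a^3 + 27 b^2 = 4*2^3 + 27*10^2 = 32 + 2700 = 2732
Delta = -16 * (2732) = -43712
Delta mod 37 = 22

Delta = 22 (mod 37)


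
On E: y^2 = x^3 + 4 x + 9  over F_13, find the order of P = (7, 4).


Compute successive multiples of P until we hit O:
  1P = (7, 4)
  2P = (0, 3)
  3P = (10, 3)
  4P = (12, 2)
  5P = (3, 10)
  6P = (2, 8)
  7P = (1, 12)
  8P = (1, 1)
  ... (continuing to 15P)
  15P = O

ord(P) = 15


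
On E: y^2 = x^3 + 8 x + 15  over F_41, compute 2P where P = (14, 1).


Doubling: s = (3 x1^2 + a) / (2 y1)
s = (3*14^2 + 8) / (2*1) mod 41 = 11
x3 = s^2 - 2 x1 mod 41 = 11^2 - 2*14 = 11
y3 = s (x1 - x3) - y1 mod 41 = 11 * (14 - 11) - 1 = 32

2P = (11, 32)


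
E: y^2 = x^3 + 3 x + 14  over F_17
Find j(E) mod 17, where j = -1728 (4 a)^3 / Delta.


Delta = -16(4 a^3 + 27 b^2) mod 17 = 11
-1728 * (4 a)^3 = -1728 * (4*3)^3 mod 17 = 15
j = 15 * 11^(-1) mod 17 = 6

j = 6 (mod 17)


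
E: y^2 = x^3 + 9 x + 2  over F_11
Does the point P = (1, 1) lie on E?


Check whether y^2 = x^3 + 9 x + 2 (mod 11) for (x, y) = (1, 1).
LHS: y^2 = 1^2 mod 11 = 1
RHS: x^3 + 9 x + 2 = 1^3 + 9*1 + 2 mod 11 = 1
LHS = RHS

Yes, on the curve


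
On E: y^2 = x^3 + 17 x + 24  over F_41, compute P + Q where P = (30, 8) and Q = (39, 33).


P != Q, so use the chord formula.
s = (y2 - y1) / (x2 - x1) = (25) / (9) mod 41 = 21
x3 = s^2 - x1 - x2 mod 41 = 21^2 - 30 - 39 = 3
y3 = s (x1 - x3) - y1 mod 41 = 21 * (30 - 3) - 8 = 26

P + Q = (3, 26)


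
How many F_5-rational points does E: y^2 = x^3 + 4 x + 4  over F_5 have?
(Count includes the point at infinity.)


For each x in F_5, count y with y^2 = x^3 + 4 x + 4 mod 5:
  x = 0: RHS = 4, y in [2, 3]  -> 2 point(s)
  x = 1: RHS = 4, y in [2, 3]  -> 2 point(s)
  x = 2: RHS = 0, y in [0]  -> 1 point(s)
  x = 4: RHS = 4, y in [2, 3]  -> 2 point(s)
Affine points: 7. Add the point at infinity: total = 8.

#E(F_5) = 8


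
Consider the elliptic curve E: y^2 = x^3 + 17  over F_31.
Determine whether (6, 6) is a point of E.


Check whether y^2 = x^3 + 0 x + 17 (mod 31) for (x, y) = (6, 6).
LHS: y^2 = 6^2 mod 31 = 5
RHS: x^3 + 0 x + 17 = 6^3 + 0*6 + 17 mod 31 = 16
LHS != RHS

No, not on the curve


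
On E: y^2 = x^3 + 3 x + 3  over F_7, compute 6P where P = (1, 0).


k = 6 = 110_2 (binary, LSB first: 011)
Double-and-add from P = (1, 0):
  bit 0 = 0: acc unchanged = O
  bit 1 = 1: acc = O + O = O
  bit 2 = 1: acc = O + O = O

6P = O


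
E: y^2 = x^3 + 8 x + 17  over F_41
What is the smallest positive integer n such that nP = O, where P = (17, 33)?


Compute successive multiples of P until we hit O:
  1P = (17, 33)
  2P = (2, 0)
  3P = (17, 8)
  4P = O

ord(P) = 4


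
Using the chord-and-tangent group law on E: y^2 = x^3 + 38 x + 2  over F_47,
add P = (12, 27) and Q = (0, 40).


P != Q, so use the chord formula.
s = (y2 - y1) / (x2 - x1) = (13) / (35) mod 47 = 42
x3 = s^2 - x1 - x2 mod 47 = 42^2 - 12 - 0 = 13
y3 = s (x1 - x3) - y1 mod 47 = 42 * (12 - 13) - 27 = 25

P + Q = (13, 25)


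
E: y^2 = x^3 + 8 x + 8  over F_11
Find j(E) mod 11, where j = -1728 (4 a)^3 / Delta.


Delta = -16(4 a^3 + 27 b^2) mod 11 = 7
-1728 * (4 a)^3 = -1728 * (4*8)^3 mod 11 = 1
j = 1 * 7^(-1) mod 11 = 8

j = 8 (mod 11)


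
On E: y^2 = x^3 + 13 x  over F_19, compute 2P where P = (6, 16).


Doubling: s = (3 x1^2 + a) / (2 y1)
s = (3*6^2 + 13) / (2*16) mod 19 = 2
x3 = s^2 - 2 x1 mod 19 = 2^2 - 2*6 = 11
y3 = s (x1 - x3) - y1 mod 19 = 2 * (6 - 11) - 16 = 12

2P = (11, 12)


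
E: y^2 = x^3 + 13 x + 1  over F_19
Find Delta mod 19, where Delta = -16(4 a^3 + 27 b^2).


4 a^3 + 27 b^2 = 4*13^3 + 27*1^2 = 8788 + 27 = 8815
Delta = -16 * (8815) = -141040
Delta mod 19 = 16

Delta = 16 (mod 19)


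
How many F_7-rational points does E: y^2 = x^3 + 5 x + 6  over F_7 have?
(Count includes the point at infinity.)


For each x in F_7, count y with y^2 = x^3 + 5 x + 6 mod 7:
  x = 5: RHS = 2, y in [3, 4]  -> 2 point(s)
  x = 6: RHS = 0, y in [0]  -> 1 point(s)
Affine points: 3. Add the point at infinity: total = 4.

#E(F_7) = 4


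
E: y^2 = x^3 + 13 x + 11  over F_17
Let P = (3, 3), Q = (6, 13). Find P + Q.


P != Q, so use the chord formula.
s = (y2 - y1) / (x2 - x1) = (10) / (3) mod 17 = 9
x3 = s^2 - x1 - x2 mod 17 = 9^2 - 3 - 6 = 4
y3 = s (x1 - x3) - y1 mod 17 = 9 * (3 - 4) - 3 = 5

P + Q = (4, 5)


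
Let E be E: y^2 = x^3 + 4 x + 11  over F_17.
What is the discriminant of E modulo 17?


4 a^3 + 27 b^2 = 4*4^3 + 27*11^2 = 256 + 3267 = 3523
Delta = -16 * (3523) = -56368
Delta mod 17 = 4

Delta = 4 (mod 17)


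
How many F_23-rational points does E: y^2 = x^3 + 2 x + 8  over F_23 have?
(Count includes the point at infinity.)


For each x in F_23, count y with y^2 = x^3 + 2 x + 8 mod 23:
  x = 0: RHS = 8, y in [10, 13]  -> 2 point(s)
  x = 3: RHS = 18, y in [8, 15]  -> 2 point(s)
  x = 6: RHS = 6, y in [11, 12]  -> 2 point(s)
  x = 10: RHS = 16, y in [4, 19]  -> 2 point(s)
  x = 11: RHS = 4, y in [2, 21]  -> 2 point(s)
  x = 12: RHS = 12, y in [9, 14]  -> 2 point(s)
  x = 13: RHS = 0, y in [0]  -> 1 point(s)
  x = 15: RHS = 9, y in [3, 20]  -> 2 point(s)
Affine points: 15. Add the point at infinity: total = 16.

#E(F_23) = 16


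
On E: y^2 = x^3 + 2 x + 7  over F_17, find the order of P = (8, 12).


Compute successive multiples of P until we hit O:
  1P = (8, 12)
  2P = (2, 11)
  3P = (16, 15)
  4P = (12, 12)
  5P = (14, 5)
  6P = (11, 0)
  7P = (14, 12)
  8P = (12, 5)
  ... (continuing to 12P)
  12P = O

ord(P) = 12


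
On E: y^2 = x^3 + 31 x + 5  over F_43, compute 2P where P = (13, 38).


Doubling: s = (3 x1^2 + a) / (2 y1)
s = (3*13^2 + 31) / (2*38) mod 43 = 15
x3 = s^2 - 2 x1 mod 43 = 15^2 - 2*13 = 27
y3 = s (x1 - x3) - y1 mod 43 = 15 * (13 - 27) - 38 = 10

2P = (27, 10)


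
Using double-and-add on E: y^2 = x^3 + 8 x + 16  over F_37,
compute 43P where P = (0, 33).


k = 43 = 101011_2 (binary, LSB first: 110101)
Double-and-add from P = (0, 33):
  bit 0 = 1: acc = O + (0, 33) = (0, 33)
  bit 1 = 1: acc = (0, 33) + (1, 5) = (6, 24)
  bit 2 = 0: acc unchanged = (6, 24)
  bit 3 = 1: acc = (6, 24) + (17, 12) = (21, 26)
  bit 4 = 0: acc unchanged = (21, 26)
  bit 5 = 1: acc = (21, 26) + (36, 28) = (6, 13)

43P = (6, 13)


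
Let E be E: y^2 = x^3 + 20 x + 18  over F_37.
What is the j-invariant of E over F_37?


Delta = -16(4 a^3 + 27 b^2) mod 37 = 9
-1728 * (4 a)^3 = -1728 * (4*20)^3 mod 37 = 8
j = 8 * 9^(-1) mod 37 = 5

j = 5 (mod 37)


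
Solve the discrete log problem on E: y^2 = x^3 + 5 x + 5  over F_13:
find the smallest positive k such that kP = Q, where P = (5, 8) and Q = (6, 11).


Enumerate multiples of P until we hit Q = (6, 11):
  1P = (5, 8)
  2P = (2, 7)
  3P = (9, 8)
  4P = (12, 5)
  5P = (6, 11)
Match found at i = 5.

k = 5


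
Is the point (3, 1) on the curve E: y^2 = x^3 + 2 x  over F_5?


Check whether y^2 = x^3 + 2 x + 0 (mod 5) for (x, y) = (3, 1).
LHS: y^2 = 1^2 mod 5 = 1
RHS: x^3 + 2 x + 0 = 3^3 + 2*3 + 0 mod 5 = 3
LHS != RHS

No, not on the curve


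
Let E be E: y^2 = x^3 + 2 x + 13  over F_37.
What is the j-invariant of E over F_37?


Delta = -16(4 a^3 + 27 b^2) mod 37 = 36
-1728 * (4 a)^3 = -1728 * (4*2)^3 mod 37 = 8
j = 8 * 36^(-1) mod 37 = 29

j = 29 (mod 37)


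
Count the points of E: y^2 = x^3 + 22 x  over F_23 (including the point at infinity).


For each x in F_23, count y with y^2 = x^3 + 22 x + 0 mod 23:
  x = 0: RHS = 0, y in [0]  -> 1 point(s)
  x = 1: RHS = 0, y in [0]  -> 1 point(s)
  x = 2: RHS = 6, y in [11, 12]  -> 2 point(s)
  x = 3: RHS = 1, y in [1, 22]  -> 2 point(s)
  x = 6: RHS = 3, y in [7, 16]  -> 2 point(s)
  x = 10: RHS = 1, y in [1, 22]  -> 2 point(s)
  x = 11: RHS = 9, y in [3, 20]  -> 2 point(s)
  x = 14: RHS = 16, y in [4, 19]  -> 2 point(s)
  x = 15: RHS = 2, y in [5, 18]  -> 2 point(s)
  x = 16: RHS = 9, y in [3, 20]  -> 2 point(s)
  x = 18: RHS = 18, y in [8, 15]  -> 2 point(s)
  x = 19: RHS = 9, y in [3, 20]  -> 2 point(s)
  x = 22: RHS = 0, y in [0]  -> 1 point(s)
Affine points: 23. Add the point at infinity: total = 24.

#E(F_23) = 24


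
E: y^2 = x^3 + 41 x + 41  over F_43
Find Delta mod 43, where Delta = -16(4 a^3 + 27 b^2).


4 a^3 + 27 b^2 = 4*41^3 + 27*41^2 = 275684 + 45387 = 321071
Delta = -16 * (321071) = -5137136
Delta mod 43 = 31

Delta = 31 (mod 43)


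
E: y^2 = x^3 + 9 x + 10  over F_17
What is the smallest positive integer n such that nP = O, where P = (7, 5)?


Compute successive multiples of P until we hit O:
  1P = (7, 5)
  2P = (7, 12)
  3P = O

ord(P) = 3


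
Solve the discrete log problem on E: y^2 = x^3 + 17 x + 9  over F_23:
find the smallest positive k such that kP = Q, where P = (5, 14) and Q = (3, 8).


Enumerate multiples of P until we hit Q = (3, 8):
  1P = (5, 14)
  2P = (13, 9)
  3P = (0, 3)
  4P = (21, 6)
  5P = (3, 8)
Match found at i = 5.

k = 5


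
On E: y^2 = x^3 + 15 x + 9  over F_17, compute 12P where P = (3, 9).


k = 12 = 1100_2 (binary, LSB first: 0011)
Double-and-add from P = (3, 9):
  bit 0 = 0: acc unchanged = O
  bit 1 = 0: acc unchanged = O
  bit 2 = 1: acc = O + (12, 9) = (12, 9)
  bit 3 = 1: acc = (12, 9) + (1, 12) = (0, 14)

12P = (0, 14)


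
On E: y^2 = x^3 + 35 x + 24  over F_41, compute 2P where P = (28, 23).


Doubling: s = (3 x1^2 + a) / (2 y1)
s = (3*28^2 + 35) / (2*23) mod 41 = 10
x3 = s^2 - 2 x1 mod 41 = 10^2 - 2*28 = 3
y3 = s (x1 - x3) - y1 mod 41 = 10 * (28 - 3) - 23 = 22

2P = (3, 22)


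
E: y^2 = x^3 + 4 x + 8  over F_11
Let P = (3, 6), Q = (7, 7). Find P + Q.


P != Q, so use the chord formula.
s = (y2 - y1) / (x2 - x1) = (1) / (4) mod 11 = 3
x3 = s^2 - x1 - x2 mod 11 = 3^2 - 3 - 7 = 10
y3 = s (x1 - x3) - y1 mod 11 = 3 * (3 - 10) - 6 = 6

P + Q = (10, 6)


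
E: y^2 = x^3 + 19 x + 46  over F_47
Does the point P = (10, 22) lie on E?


Check whether y^2 = x^3 + 19 x + 46 (mod 47) for (x, y) = (10, 22).
LHS: y^2 = 22^2 mod 47 = 14
RHS: x^3 + 19 x + 46 = 10^3 + 19*10 + 46 mod 47 = 14
LHS = RHS

Yes, on the curve


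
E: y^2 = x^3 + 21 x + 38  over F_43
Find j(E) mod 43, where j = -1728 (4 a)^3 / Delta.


Delta = -16(4 a^3 + 27 b^2) mod 43 = 1
-1728 * (4 a)^3 = -1728 * (4*21)^3 mod 43 = 21
j = 21 * 1^(-1) mod 43 = 21

j = 21 (mod 43)


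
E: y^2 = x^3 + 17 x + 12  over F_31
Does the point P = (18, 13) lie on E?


Check whether y^2 = x^3 + 17 x + 12 (mod 31) for (x, y) = (18, 13).
LHS: y^2 = 13^2 mod 31 = 14
RHS: x^3 + 17 x + 12 = 18^3 + 17*18 + 12 mod 31 = 12
LHS != RHS

No, not on the curve


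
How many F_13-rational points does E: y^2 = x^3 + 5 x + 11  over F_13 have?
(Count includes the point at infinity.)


For each x in F_13, count y with y^2 = x^3 + 5 x + 11 mod 13:
  x = 1: RHS = 4, y in [2, 11]  -> 2 point(s)
  x = 2: RHS = 3, y in [4, 9]  -> 2 point(s)
  x = 3: RHS = 1, y in [1, 12]  -> 2 point(s)
  x = 4: RHS = 4, y in [2, 11]  -> 2 point(s)
  x = 6: RHS = 10, y in [6, 7]  -> 2 point(s)
  x = 7: RHS = 12, y in [5, 8]  -> 2 point(s)
  x = 8: RHS = 4, y in [2, 11]  -> 2 point(s)
Affine points: 14. Add the point at infinity: total = 15.

#E(F_13) = 15


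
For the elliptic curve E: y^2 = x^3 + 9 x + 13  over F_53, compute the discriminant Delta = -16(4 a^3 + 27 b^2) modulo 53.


4 a^3 + 27 b^2 = 4*9^3 + 27*13^2 = 2916 + 4563 = 7479
Delta = -16 * (7479) = -119664
Delta mod 53 = 10

Delta = 10 (mod 53)


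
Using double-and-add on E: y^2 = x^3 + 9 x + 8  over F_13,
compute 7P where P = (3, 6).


k = 7 = 111_2 (binary, LSB first: 111)
Double-and-add from P = (3, 6):
  bit 0 = 1: acc = O + (3, 6) = (3, 6)
  bit 1 = 1: acc = (3, 6) + (3, 7) = O
  bit 2 = 1: acc = O + (3, 6) = (3, 6)

7P = (3, 6)


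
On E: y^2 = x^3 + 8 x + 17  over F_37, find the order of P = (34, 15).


Compute successive multiples of P until we hit O:
  1P = (34, 15)
  2P = (31, 7)
  3P = (12, 19)
  4P = (21, 23)
  5P = (15, 16)
  6P = (29, 12)
  7P = (1, 27)
  8P = (11, 17)
  ... (continuing to 24P)
  24P = O

ord(P) = 24


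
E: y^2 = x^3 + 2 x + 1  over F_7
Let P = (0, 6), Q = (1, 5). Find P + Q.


P != Q, so use the chord formula.
s = (y2 - y1) / (x2 - x1) = (6) / (1) mod 7 = 6
x3 = s^2 - x1 - x2 mod 7 = 6^2 - 0 - 1 = 0
y3 = s (x1 - x3) - y1 mod 7 = 6 * (0 - 0) - 6 = 1

P + Q = (0, 1)


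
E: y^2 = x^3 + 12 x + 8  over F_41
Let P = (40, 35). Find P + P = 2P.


Doubling: s = (3 x1^2 + a) / (2 y1)
s = (3*40^2 + 12) / (2*35) mod 41 = 9
x3 = s^2 - 2 x1 mod 41 = 9^2 - 2*40 = 1
y3 = s (x1 - x3) - y1 mod 41 = 9 * (40 - 1) - 35 = 29

2P = (1, 29)


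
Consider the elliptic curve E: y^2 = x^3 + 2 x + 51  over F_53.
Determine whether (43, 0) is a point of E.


Check whether y^2 = x^3 + 2 x + 51 (mod 53) for (x, y) = (43, 0).
LHS: y^2 = 0^2 mod 53 = 0
RHS: x^3 + 2 x + 51 = 43^3 + 2*43 + 51 mod 53 = 38
LHS != RHS

No, not on the curve


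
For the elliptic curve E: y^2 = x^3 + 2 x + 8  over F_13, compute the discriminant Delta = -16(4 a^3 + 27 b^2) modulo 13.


4 a^3 + 27 b^2 = 4*2^3 + 27*8^2 = 32 + 1728 = 1760
Delta = -16 * (1760) = -28160
Delta mod 13 = 11

Delta = 11 (mod 13)


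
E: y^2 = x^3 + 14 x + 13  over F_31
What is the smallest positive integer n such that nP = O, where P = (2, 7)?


Compute successive multiples of P until we hit O:
  1P = (2, 7)
  2P = (14, 15)
  3P = (12, 7)
  4P = (17, 24)
  5P = (21, 19)
  6P = (9, 0)
  7P = (21, 12)
  8P = (17, 7)
  ... (continuing to 12P)
  12P = O

ord(P) = 12


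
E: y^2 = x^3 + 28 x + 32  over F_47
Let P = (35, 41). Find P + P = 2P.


Doubling: s = (3 x1^2 + a) / (2 y1)
s = (3*35^2 + 28) / (2*41) mod 47 = 40
x3 = s^2 - 2 x1 mod 47 = 40^2 - 2*35 = 26
y3 = s (x1 - x3) - y1 mod 47 = 40 * (35 - 26) - 41 = 37

2P = (26, 37)


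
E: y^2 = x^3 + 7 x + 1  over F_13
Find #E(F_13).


For each x in F_13, count y with y^2 = x^3 + 7 x + 1 mod 13:
  x = 0: RHS = 1, y in [1, 12]  -> 2 point(s)
  x = 1: RHS = 9, y in [3, 10]  -> 2 point(s)
  x = 2: RHS = 10, y in [6, 7]  -> 2 point(s)
  x = 3: RHS = 10, y in [6, 7]  -> 2 point(s)
  x = 6: RHS = 12, y in [5, 8]  -> 2 point(s)
  x = 7: RHS = 3, y in [4, 9]  -> 2 point(s)
  x = 8: RHS = 10, y in [6, 7]  -> 2 point(s)
  x = 9: RHS = 0, y in [0]  -> 1 point(s)
Affine points: 15. Add the point at infinity: total = 16.

#E(F_13) = 16


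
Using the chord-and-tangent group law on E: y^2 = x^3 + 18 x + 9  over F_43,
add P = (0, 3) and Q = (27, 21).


P != Q, so use the chord formula.
s = (y2 - y1) / (x2 - x1) = (18) / (27) mod 43 = 15
x3 = s^2 - x1 - x2 mod 43 = 15^2 - 0 - 27 = 26
y3 = s (x1 - x3) - y1 mod 43 = 15 * (0 - 26) - 3 = 37

P + Q = (26, 37)


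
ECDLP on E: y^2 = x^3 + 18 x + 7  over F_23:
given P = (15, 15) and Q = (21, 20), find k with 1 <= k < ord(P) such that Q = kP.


Enumerate multiples of P until we hit Q = (21, 20):
  1P = (15, 15)
  2P = (19, 3)
  3P = (21, 3)
  4P = (14, 6)
  5P = (6, 20)
  6P = (6, 3)
  7P = (14, 17)
  8P = (21, 20)
Match found at i = 8.

k = 8


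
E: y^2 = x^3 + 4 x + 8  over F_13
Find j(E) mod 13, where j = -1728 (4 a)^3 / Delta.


Delta = -16(4 a^3 + 27 b^2) mod 13 = 2
-1728 * (4 a)^3 = -1728 * (4*4)^3 mod 13 = 1
j = 1 * 2^(-1) mod 13 = 7

j = 7 (mod 13)


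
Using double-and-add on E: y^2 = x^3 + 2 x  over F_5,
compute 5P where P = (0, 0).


k = 5 = 101_2 (binary, LSB first: 101)
Double-and-add from P = (0, 0):
  bit 0 = 1: acc = O + (0, 0) = (0, 0)
  bit 1 = 0: acc unchanged = (0, 0)
  bit 2 = 1: acc = (0, 0) + O = (0, 0)

5P = (0, 0)


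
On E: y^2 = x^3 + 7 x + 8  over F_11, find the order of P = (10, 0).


Compute successive multiples of P until we hit O:
  1P = (10, 0)
  2P = O

ord(P) = 2


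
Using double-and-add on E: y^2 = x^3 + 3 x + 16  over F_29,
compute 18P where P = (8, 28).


k = 18 = 10010_2 (binary, LSB first: 01001)
Double-and-add from P = (8, 28):
  bit 0 = 0: acc unchanged = O
  bit 1 = 1: acc = O + (0, 4) = (0, 4)
  bit 2 = 0: acc unchanged = (0, 4)
  bit 3 = 0: acc unchanged = (0, 4)
  bit 4 = 1: acc = (0, 4) + (16, 10) = (0, 25)

18P = (0, 25)


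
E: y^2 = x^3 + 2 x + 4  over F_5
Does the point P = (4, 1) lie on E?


Check whether y^2 = x^3 + 2 x + 4 (mod 5) for (x, y) = (4, 1).
LHS: y^2 = 1^2 mod 5 = 1
RHS: x^3 + 2 x + 4 = 4^3 + 2*4 + 4 mod 5 = 1
LHS = RHS

Yes, on the curve


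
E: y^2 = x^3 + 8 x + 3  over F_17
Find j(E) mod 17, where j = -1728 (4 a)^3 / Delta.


Delta = -16(4 a^3 + 27 b^2) mod 17 = 13
-1728 * (4 a)^3 = -1728 * (4*8)^3 mod 17 = 3
j = 3 * 13^(-1) mod 17 = 12

j = 12 (mod 17)


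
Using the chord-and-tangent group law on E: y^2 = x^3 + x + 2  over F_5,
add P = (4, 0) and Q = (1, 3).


P != Q, so use the chord formula.
s = (y2 - y1) / (x2 - x1) = (3) / (2) mod 5 = 4
x3 = s^2 - x1 - x2 mod 5 = 4^2 - 4 - 1 = 1
y3 = s (x1 - x3) - y1 mod 5 = 4 * (4 - 1) - 0 = 2

P + Q = (1, 2)


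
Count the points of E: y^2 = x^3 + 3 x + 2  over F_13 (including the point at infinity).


For each x in F_13, count y with y^2 = x^3 + 3 x + 2 mod 13:
  x = 2: RHS = 3, y in [4, 9]  -> 2 point(s)
  x = 3: RHS = 12, y in [5, 8]  -> 2 point(s)
  x = 4: RHS = 0, y in [0]  -> 1 point(s)
  x = 5: RHS = 12, y in [5, 8]  -> 2 point(s)
  x = 9: RHS = 4, y in [2, 11]  -> 2 point(s)
  x = 11: RHS = 1, y in [1, 12]  -> 2 point(s)
Affine points: 11. Add the point at infinity: total = 12.

#E(F_13) = 12


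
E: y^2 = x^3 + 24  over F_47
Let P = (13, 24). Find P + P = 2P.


Doubling: s = (3 x1^2 + a) / (2 y1)
s = (3*13^2 + 0) / (2*24) mod 47 = 37
x3 = s^2 - 2 x1 mod 47 = 37^2 - 2*13 = 27
y3 = s (x1 - x3) - y1 mod 47 = 37 * (13 - 27) - 24 = 22

2P = (27, 22)


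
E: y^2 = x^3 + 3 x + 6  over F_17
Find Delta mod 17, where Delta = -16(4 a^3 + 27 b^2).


4 a^3 + 27 b^2 = 4*3^3 + 27*6^2 = 108 + 972 = 1080
Delta = -16 * (1080) = -17280
Delta mod 17 = 9

Delta = 9 (mod 17)


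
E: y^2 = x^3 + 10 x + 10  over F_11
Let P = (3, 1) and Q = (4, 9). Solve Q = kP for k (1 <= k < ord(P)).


Enumerate multiples of P until we hit Q = (4, 9):
  1P = (3, 1)
  2P = (9, 9)
  3P = (2, 4)
  4P = (4, 2)
  5P = (5, 8)
  6P = (7, 7)
  7P = (6, 0)
  8P = (7, 4)
  9P = (5, 3)
  10P = (4, 9)
Match found at i = 10.

k = 10


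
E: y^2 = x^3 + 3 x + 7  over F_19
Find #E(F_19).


For each x in F_19, count y with y^2 = x^3 + 3 x + 7 mod 19:
  x = 0: RHS = 7, y in [8, 11]  -> 2 point(s)
  x = 1: RHS = 11, y in [7, 12]  -> 2 point(s)
  x = 3: RHS = 5, y in [9, 10]  -> 2 point(s)
  x = 4: RHS = 7, y in [8, 11]  -> 2 point(s)
  x = 8: RHS = 11, y in [7, 12]  -> 2 point(s)
  x = 10: RHS = 11, y in [7, 12]  -> 2 point(s)
  x = 12: RHS = 4, y in [2, 17]  -> 2 point(s)
  x = 13: RHS = 1, y in [1, 18]  -> 2 point(s)
  x = 14: RHS = 0, y in [0]  -> 1 point(s)
  x = 15: RHS = 7, y in [8, 11]  -> 2 point(s)
  x = 16: RHS = 9, y in [3, 16]  -> 2 point(s)
Affine points: 21. Add the point at infinity: total = 22.

#E(F_19) = 22


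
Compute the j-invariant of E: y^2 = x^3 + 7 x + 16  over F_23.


Delta = -16(4 a^3 + 27 b^2) mod 23 = 5
-1728 * (4 a)^3 = -1728 * (4*7)^3 mod 23 = 16
j = 16 * 5^(-1) mod 23 = 17

j = 17 (mod 23)


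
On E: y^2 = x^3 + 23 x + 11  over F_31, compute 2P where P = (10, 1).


Doubling: s = (3 x1^2 + a) / (2 y1)
s = (3*10^2 + 23) / (2*1) mod 31 = 22
x3 = s^2 - 2 x1 mod 31 = 22^2 - 2*10 = 30
y3 = s (x1 - x3) - y1 mod 31 = 22 * (10 - 30) - 1 = 24

2P = (30, 24)


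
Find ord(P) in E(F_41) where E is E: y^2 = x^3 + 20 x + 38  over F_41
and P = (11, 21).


Compute successive multiples of P until we hit O:
  1P = (11, 21)
  2P = (10, 34)
  3P = (25, 38)
  4P = (23, 23)
  5P = (15, 33)
  6P = (24, 22)
  7P = (39, 21)
  8P = (32, 20)
  ... (continuing to 46P)
  46P = O

ord(P) = 46


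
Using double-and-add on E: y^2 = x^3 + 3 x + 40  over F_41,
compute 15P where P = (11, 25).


k = 15 = 1111_2 (binary, LSB first: 1111)
Double-and-add from P = (11, 25):
  bit 0 = 1: acc = O + (11, 25) = (11, 25)
  bit 1 = 1: acc = (11, 25) + (10, 2) = (16, 24)
  bit 2 = 1: acc = (16, 24) + (37, 13) = (21, 4)
  bit 3 = 1: acc = (21, 4) + (13, 12) = (8, 24)

15P = (8, 24)


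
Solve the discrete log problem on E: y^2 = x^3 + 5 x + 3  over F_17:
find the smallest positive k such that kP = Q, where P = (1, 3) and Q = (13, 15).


Enumerate multiples of P until we hit Q = (13, 15):
  1P = (1, 3)
  2P = (13, 15)
Match found at i = 2.

k = 2


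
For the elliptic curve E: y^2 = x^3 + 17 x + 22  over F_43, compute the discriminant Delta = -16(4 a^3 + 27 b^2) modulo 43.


4 a^3 + 27 b^2 = 4*17^3 + 27*22^2 = 19652 + 13068 = 32720
Delta = -16 * (32720) = -523520
Delta mod 43 = 5

Delta = 5 (mod 43)


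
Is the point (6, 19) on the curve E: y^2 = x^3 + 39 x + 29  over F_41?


Check whether y^2 = x^3 + 39 x + 29 (mod 41) for (x, y) = (6, 19).
LHS: y^2 = 19^2 mod 41 = 33
RHS: x^3 + 39 x + 29 = 6^3 + 39*6 + 29 mod 41 = 28
LHS != RHS

No, not on the curve


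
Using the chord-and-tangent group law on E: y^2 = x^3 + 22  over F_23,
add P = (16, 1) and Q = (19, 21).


P != Q, so use the chord formula.
s = (y2 - y1) / (x2 - x1) = (20) / (3) mod 23 = 22
x3 = s^2 - x1 - x2 mod 23 = 22^2 - 16 - 19 = 12
y3 = s (x1 - x3) - y1 mod 23 = 22 * (16 - 12) - 1 = 18

P + Q = (12, 18)


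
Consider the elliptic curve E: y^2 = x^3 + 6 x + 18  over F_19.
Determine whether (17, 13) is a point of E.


Check whether y^2 = x^3 + 6 x + 18 (mod 19) for (x, y) = (17, 13).
LHS: y^2 = 13^2 mod 19 = 17
RHS: x^3 + 6 x + 18 = 17^3 + 6*17 + 18 mod 19 = 17
LHS = RHS

Yes, on the curve


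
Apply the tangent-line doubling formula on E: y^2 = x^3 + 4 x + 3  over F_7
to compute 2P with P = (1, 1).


Doubling: s = (3 x1^2 + a) / (2 y1)
s = (3*1^2 + 4) / (2*1) mod 7 = 0
x3 = s^2 - 2 x1 mod 7 = 0^2 - 2*1 = 5
y3 = s (x1 - x3) - y1 mod 7 = 0 * (1 - 5) - 1 = 6

2P = (5, 6)


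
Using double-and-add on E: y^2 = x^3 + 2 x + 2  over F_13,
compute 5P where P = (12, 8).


k = 5 = 101_2 (binary, LSB first: 101)
Double-and-add from P = (12, 8):
  bit 0 = 1: acc = O + (12, 8) = (12, 8)
  bit 1 = 0: acc unchanged = (12, 8)
  bit 2 = 1: acc = (12, 8) + (12, 8) = (12, 5)

5P = (12, 5)


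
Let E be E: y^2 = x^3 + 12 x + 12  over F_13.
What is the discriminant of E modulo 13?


4 a^3 + 27 b^2 = 4*12^3 + 27*12^2 = 6912 + 3888 = 10800
Delta = -16 * (10800) = -172800
Delta mod 13 = 9

Delta = 9 (mod 13)


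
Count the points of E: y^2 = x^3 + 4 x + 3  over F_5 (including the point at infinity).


For each x in F_5, count y with y^2 = x^3 + 4 x + 3 mod 5:
  x = 2: RHS = 4, y in [2, 3]  -> 2 point(s)
Affine points: 2. Add the point at infinity: total = 3.

#E(F_5) = 3


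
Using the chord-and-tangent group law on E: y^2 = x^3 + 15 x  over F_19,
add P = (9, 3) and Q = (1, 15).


P != Q, so use the chord formula.
s = (y2 - y1) / (x2 - x1) = (12) / (11) mod 19 = 8
x3 = s^2 - x1 - x2 mod 19 = 8^2 - 9 - 1 = 16
y3 = s (x1 - x3) - y1 mod 19 = 8 * (9 - 16) - 3 = 17

P + Q = (16, 17)


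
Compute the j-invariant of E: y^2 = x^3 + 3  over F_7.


Delta = -16(4 a^3 + 27 b^2) mod 7 = 4
-1728 * (4 a)^3 = -1728 * (4*0)^3 mod 7 = 0
j = 0 * 4^(-1) mod 7 = 0

j = 0 (mod 7)


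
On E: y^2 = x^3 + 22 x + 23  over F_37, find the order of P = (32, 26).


Compute successive multiples of P until we hit O:
  1P = (32, 26)
  2P = (26, 35)
  3P = (9, 32)
  4P = (6, 1)
  5P = (6, 36)
  6P = (9, 5)
  7P = (26, 2)
  8P = (32, 11)
  ... (continuing to 9P)
  9P = O

ord(P) = 9


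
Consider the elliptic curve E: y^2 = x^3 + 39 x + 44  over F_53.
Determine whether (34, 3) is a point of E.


Check whether y^2 = x^3 + 39 x + 44 (mod 53) for (x, y) = (34, 3).
LHS: y^2 = 3^2 mod 53 = 9
RHS: x^3 + 39 x + 44 = 34^3 + 39*34 + 44 mod 53 = 23
LHS != RHS

No, not on the curve
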